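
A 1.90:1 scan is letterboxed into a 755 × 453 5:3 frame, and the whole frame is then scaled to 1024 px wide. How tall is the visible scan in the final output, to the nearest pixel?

539 px

Fitted into 755×453, the scan spans the width; its height is 755 / 1.900 ≈ 397.37 px.
Scaling 755 → 1024 is ×1.3563, so the height becomes 397.37 × 1.3563 ≈ 538.95 px.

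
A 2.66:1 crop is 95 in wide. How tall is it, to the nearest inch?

At 2.66:1, 95 / 2.660 ≈ 35.71.

36 in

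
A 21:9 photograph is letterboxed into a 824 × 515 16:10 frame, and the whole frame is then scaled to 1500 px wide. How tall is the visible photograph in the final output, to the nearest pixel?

643 px

At 824×515 the photograph is width-limited, so height = 824 × 9/21 ≈ 353.14 px.
Scaling 824 → 1500 is ×1.8204, so the height becomes 353.14 × 1.8204 ≈ 642.86 px.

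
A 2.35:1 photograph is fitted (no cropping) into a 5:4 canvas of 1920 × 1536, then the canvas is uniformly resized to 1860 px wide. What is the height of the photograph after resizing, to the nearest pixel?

791 px

Fitted into 1920×1536, the photograph spans the width; its height is 1920 / 2.350 ≈ 817.02 px.
Resizing to 1860 px wide multiplies everything by 0.9688: 817.02 → 791.49 px.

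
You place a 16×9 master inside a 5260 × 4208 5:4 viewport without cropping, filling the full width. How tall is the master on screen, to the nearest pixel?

That makes the image 2958.75 px tall (5260 × 9/16).

2959 px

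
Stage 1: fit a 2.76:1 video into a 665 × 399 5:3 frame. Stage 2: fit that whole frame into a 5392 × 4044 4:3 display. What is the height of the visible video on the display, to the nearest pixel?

Inside the 665×399 canvas the video is width-limited at 665.00 × 240.94.
5:3 in 5392×4044: fills the width, so the intermediate becomes 5392.00 × 3235.20 — a scale of ×8.1083.
So the video's height is 240.94 × 8.1083 ≈ 1953.62.

1954 px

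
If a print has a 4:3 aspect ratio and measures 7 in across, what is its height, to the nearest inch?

5 in

Height = 7 / 4 × 3 = 5.25.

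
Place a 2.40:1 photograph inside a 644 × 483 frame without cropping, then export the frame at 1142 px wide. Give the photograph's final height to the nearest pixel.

476 px

In the 644×483 frame the photograph fills the width: height = 644 / 2.400 ≈ 268.33 px.
Scaling 644 → 1142 is ×1.7733, so the height becomes 268.33 × 1.7733 ≈ 475.83 px.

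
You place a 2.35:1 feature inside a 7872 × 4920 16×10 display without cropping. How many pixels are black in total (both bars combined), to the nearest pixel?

2.35:1 (2.350) > 16×10 (1.600), so the feature fills the width.
That makes the image 3349.7872 px tall (7872 / 2.350).
Black = 4920 − 3349.7872 = 1570.2128 px.
That's 1570.2128 × 7872 ≈ 12360715 black pixels.

12360715 pixels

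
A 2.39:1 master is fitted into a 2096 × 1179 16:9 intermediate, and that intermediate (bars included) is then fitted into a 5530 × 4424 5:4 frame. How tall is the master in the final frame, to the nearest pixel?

2314 px

2.39:1 in 2096×1179: fills the width, so the master is 2096.00 × 876.99.
16:9 in 5530×4424: fills the width, so the intermediate becomes 5530.00 × 3110.62 — a scale of ×2.6384.
Applying the same ×2.6384: 876.99 → 2313.81.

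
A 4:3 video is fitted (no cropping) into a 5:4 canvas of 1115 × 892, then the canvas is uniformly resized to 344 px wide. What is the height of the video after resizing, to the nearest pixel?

258 px

Fitted into 1115×892, the video spans the width; its height is 1115 × 3/4 ≈ 836.25 px.
Scaling 1115 → 344 is ×0.3085, so the height becomes 836.25 × 0.3085 ≈ 258.00 px.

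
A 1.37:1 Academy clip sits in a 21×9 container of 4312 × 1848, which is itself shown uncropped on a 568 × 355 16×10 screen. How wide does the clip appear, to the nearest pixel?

1.37:1 Academy in 4312×1848: fills the height, so the clip is 2531.76 × 1848.00.
The 21×9 canvas is width-limited in 568×355, giving 568.00 × 243.43; scale factor 0.1317.
Applying the same ×0.1317: 2531.76 → 333.50.

333 px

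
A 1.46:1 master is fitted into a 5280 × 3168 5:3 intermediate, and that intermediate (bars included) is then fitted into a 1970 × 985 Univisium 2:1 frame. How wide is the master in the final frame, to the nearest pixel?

1.46:1 in 5280×3168: fills the height, so the master is 4625.28 × 3168.00.
5:3 in 1970×985: fills the height, so the intermediate becomes 1641.67 × 985.00 — a scale of ×0.3109.
Applying the same ×0.3109: 4625.28 → 1438.10.

1438 px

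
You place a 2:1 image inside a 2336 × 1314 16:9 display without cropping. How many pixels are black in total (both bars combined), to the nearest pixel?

341056 pixels

2:1 is wider than 16:9, so it spans the full width.
Content height = 2336 × 1/2 ≈ 1168.0000 px.
Leftover height: 1314 − 1168.0000 = 146.0000 px.
That's 146.0000 × 2336 ≈ 341056 black pixels.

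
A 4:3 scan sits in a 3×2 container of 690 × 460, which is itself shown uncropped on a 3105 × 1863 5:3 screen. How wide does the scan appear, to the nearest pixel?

2484 px

4:3 in 690×460: fills the height, so the scan is 613.33 × 460.00.
Second fit — the 3×2 canvas into 3105×1863 spans the height: 2794.50 × 1863.00 (×4.0500 from 690×460).
The scan scales with it: width 613.33 × 4.0500 ≈ 2484.00.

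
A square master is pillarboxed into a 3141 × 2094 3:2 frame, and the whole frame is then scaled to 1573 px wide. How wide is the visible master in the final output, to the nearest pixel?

At 3141×2094 the master is height-limited, so width = 2094 × 1/1 ≈ 2094.00 px.
Resizing to 1573 px wide multiplies everything by 0.5008: 2094.00 → 1048.67 px.

1049 px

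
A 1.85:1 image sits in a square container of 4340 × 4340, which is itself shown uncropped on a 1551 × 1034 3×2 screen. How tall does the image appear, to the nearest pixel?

First fit — 1.85:1 into 4340×4340 spans the width: 4340.00 × 2345.95.
square in 1551×1034: fills the height, so the intermediate becomes 1034.00 × 1034.00 — a scale of ×0.2382.
Applying the same ×0.2382: 2345.95 → 558.92.

559 px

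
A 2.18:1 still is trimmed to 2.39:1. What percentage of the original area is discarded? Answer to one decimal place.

Going from 2.18:1 to 2.39:1 means cutting height while keeping width.
Fraction kept = (2.180)/(2.390) ≈ 91.21%, so 8.79% is lost.

8.8%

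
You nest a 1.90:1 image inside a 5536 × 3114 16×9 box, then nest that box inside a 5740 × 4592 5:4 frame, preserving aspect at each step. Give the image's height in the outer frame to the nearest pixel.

Inside the 5536×3114 canvas the image is width-limited at 5536.00 × 2913.68.
The 16×9 canvas is width-limited in 5740×4592, giving 5740.00 × 3228.75; scale factor 1.0368.
Applying the same ×1.0368: 2913.68 → 3021.05.

3021 px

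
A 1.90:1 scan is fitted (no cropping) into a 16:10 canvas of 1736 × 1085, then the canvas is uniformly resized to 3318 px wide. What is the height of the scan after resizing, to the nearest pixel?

1746 px

At 1736×1085 the scan is width-limited, so height = 1736 / 1.900 ≈ 913.68 px.
Scaling 1736 → 3318 is ×1.9113, so the height becomes 913.68 × 1.9113 ≈ 1746.32 px.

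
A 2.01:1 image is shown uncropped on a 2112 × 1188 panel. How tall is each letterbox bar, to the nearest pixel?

69 px

Since 2.010 > 1.778, the image is width-limited.
The image is 2112 / 2.010 ≈ 1050.75 px tall.
Leftover height: 1188 − 1050.75 = 137.25 px → 68.63 each side.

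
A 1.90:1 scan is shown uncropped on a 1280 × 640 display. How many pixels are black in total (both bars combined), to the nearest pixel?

Since 1.900 < 2.000, the scan is height-limited.
That makes the image 1216.0000 px wide (640 × 1.900).
Black = 1280 − 1216.0000 = 64.0000 px.
Bar area = 64.0000 × 640 ≈ 40960 px.

40960 pixels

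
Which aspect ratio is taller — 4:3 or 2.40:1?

4:3 = 1.333 and 2.4; 2.4 > 1.333. The smaller width-to-height ratio is the taller frame.

4:3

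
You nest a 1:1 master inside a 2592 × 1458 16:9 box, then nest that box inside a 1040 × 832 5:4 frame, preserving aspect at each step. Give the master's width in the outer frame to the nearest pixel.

Inside the 2592×1458 canvas the master is height-limited at 1458.00 × 1458.00.
16:9 in 1040×832: fills the width, so the intermediate becomes 1040.00 × 585.00 — a scale of ×0.4012.
The master scales with it: width 1458.00 × 0.4012 ≈ 585.00.

585 px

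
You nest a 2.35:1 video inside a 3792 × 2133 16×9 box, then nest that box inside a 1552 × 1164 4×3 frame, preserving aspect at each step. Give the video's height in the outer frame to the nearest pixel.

2.35:1 in 3792×2133: fills the width, so the video is 3792.00 × 1613.62.
16×9 in 1552×1164: fills the width, so the intermediate becomes 1552.00 × 873.00 — a scale of ×0.4093.
Applying the same ×0.4093: 1613.62 → 660.43.

660 px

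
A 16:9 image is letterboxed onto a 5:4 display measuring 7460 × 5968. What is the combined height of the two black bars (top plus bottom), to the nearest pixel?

1772 px

16:9 is wider than 5:4, so it spans the full width.
Content height = 7460 × 9/16 ≈ 4196.25 px.
Black = 5968 − 4196.25 = 1771.75 px.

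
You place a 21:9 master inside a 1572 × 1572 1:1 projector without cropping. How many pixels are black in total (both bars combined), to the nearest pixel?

1412105 pixels

Since 2.333 > 1.000, the master is width-limited.
The master is 1572 × 9/21 ≈ 673.7143 px tall.
Black = 1572 − 673.7143 = 898.2857 px.
That's 898.2857 × 1572 ≈ 1412105 black pixels.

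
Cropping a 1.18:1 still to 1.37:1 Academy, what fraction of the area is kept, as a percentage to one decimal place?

1.37:1 Academy is wider than 1.18:1, so the crop keeps the full width and trims the height.
Fraction kept = (1.180)/(1.370) ≈ 86.13%.

86.1%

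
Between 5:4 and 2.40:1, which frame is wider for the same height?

5:4 = 1.25 and 2.4; 2.4 > 1.25.

2.40:1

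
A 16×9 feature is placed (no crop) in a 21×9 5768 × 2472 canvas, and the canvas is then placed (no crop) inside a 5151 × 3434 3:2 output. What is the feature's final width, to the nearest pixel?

3925 px

First fit — 16×9 into 5768×2472 spans the height: 4394.67 × 2472.00.
The 21×9 canvas is width-limited in 5151×3434, giving 5151.00 × 2207.57; scale factor 0.8930.
The feature scales with it: width 4394.67 × 0.8930 ≈ 3924.57.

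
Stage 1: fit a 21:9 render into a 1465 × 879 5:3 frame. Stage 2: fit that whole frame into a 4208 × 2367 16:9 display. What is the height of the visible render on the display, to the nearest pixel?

21:9 in 1465×879: fills the width, so the render is 1465.00 × 627.86.
The 5:3 canvas is height-limited in 4208×2367, giving 3945.00 × 2367.00; scale factor 2.6928.
The render scales with it: height 627.86 × 2.6928 ≈ 1690.71.

1691 px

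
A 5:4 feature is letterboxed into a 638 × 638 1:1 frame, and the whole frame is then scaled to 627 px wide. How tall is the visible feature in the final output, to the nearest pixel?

502 px

At 638×638 the feature is width-limited, so height = 638 × 4/5 ≈ 510.40 px.
Resizing to 627 px wide multiplies everything by 0.9828: 510.40 → 501.60 px.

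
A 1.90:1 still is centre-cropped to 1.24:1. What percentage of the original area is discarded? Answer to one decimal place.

1.24:1 is narrower than 1.90:1, so the crop keeps the full height and trims the width.
Area ratio = (1.240)/(1.900) = 65.26%; the remaining 34.74% is cropped out.

34.7%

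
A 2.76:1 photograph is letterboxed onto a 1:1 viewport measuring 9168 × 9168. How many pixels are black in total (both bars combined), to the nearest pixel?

53598520 pixels

2.76:1 (2.760) > 1:1 (1.000), so the photograph fills the width.
Content height = 9168 / 2.760 ≈ 3321.7391 px.
Leftover height: 9168 − 3321.7391 = 5846.2609 px.
That's 5846.2609 × 9168 ≈ 53598520 black pixels.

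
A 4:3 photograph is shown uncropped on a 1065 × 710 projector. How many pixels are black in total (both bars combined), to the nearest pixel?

84017 pixels

4:3 (1.333) < 3:2 (1.500), so the photograph fills the height.
That makes the image 946.6667 px wide (710 × 4/3).
Leftover width: 1065 − 946.6667 = 118.3333 px.
Bar area = 118.3333 × 710 ≈ 84017 px.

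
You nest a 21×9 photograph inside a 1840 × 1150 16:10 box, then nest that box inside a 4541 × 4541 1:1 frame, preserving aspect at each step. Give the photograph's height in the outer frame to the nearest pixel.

21×9 in 1840×1150: fills the width, so the photograph is 1840.00 × 788.57.
16:10 in 4541×4541: fills the width, so the intermediate becomes 4541.00 × 2838.12 — a scale of ×2.4679.
The photograph scales with it: height 788.57 × 2.4679 ≈ 1946.14.

1946 px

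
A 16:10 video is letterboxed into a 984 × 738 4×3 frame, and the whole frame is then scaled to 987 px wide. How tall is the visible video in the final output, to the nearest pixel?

617 px

At 984×738 the video is width-limited, so height = 984 × 10/16 ≈ 615.00 px.
The frame scales by 987/984 = 1.0030; 615.00 × 1.0030 ≈ 616.88 px.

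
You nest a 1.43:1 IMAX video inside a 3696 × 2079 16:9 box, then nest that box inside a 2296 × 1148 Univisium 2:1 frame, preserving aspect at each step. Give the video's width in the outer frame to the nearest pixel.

1642 px

1.43:1 IMAX in 3696×2079: fills the height, so the video is 2972.97 × 2079.00.
The 16:9 canvas is height-limited in 2296×1148, giving 2040.89 × 1148.00; scale factor 0.5522.
Applying the same ×0.5522: 2972.97 → 1641.64.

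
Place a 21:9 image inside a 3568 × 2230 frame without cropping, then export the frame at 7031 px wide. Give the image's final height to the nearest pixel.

3013 px

At 3568×2230 the image is width-limited, so height = 3568 × 9/21 ≈ 1529.14 px.
Scaling 3568 → 7031 is ×1.9706, so the height becomes 1529.14 × 1.9706 ≈ 3013.29 px.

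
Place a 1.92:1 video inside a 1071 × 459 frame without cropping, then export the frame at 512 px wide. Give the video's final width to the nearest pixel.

Fitted into 1071×459, the video spans the height; its width is 459 × 1.920 ≈ 881.28 px.
Resizing to 512 px wide multiplies everything by 0.4781: 881.28 → 421.30 px.

421 px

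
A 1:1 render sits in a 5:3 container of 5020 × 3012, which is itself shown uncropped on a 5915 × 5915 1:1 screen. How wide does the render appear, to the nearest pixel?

Inside the 5020×3012 canvas the render is height-limited at 3012.00 × 3012.00.
The 5:3 canvas is width-limited in 5915×5915, giving 5915.00 × 3549.00; scale factor 1.1783.
Applying the same ×1.1783: 3012.00 → 3549.00.

3549 px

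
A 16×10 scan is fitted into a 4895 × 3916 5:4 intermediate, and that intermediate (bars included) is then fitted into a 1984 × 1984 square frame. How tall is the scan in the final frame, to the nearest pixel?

16×10 in 4895×3916: fills the width, so the scan is 4895.00 × 3059.38.
5:4 in 1984×1984: fills the width, so the intermediate becomes 1984.00 × 1587.20 — a scale of ×0.4053.
So the scan's height is 3059.38 × 0.4053 ≈ 1240.00.

1240 px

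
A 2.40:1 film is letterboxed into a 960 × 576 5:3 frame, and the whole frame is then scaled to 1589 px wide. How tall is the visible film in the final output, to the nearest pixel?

662 px

In the 960×576 frame the film fills the width: height = 960 / 2.400 ≈ 400.00 px.
Resizing to 1589 px wide multiplies everything by 1.6552: 400.00 → 662.08 px.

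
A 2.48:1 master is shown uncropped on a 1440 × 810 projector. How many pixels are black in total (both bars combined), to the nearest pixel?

2.48:1 (2.480) > 16×9 (1.778), so the master fills the width.
The master is 1440 / 2.480 ≈ 580.6452 px tall.
Leftover height: 810 − 580.6452 = 229.3548 px.
Across the 1440-px span: 229.3548 × 1440 ≈ 330271 px.

330271 pixels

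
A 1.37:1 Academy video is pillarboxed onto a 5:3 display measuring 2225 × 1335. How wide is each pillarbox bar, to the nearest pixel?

198 px

Since 1.370 < 1.667, the video is height-limited.
Content width = 1335 × 1.370 ≈ 1828.95 px.
Black = 2225 − 1828.95 = 396.05 px, or 198.03 per bar.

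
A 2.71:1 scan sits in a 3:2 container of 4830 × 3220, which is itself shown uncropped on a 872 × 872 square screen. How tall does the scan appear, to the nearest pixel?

322 px

First fit — 2.71:1 into 4830×3220 spans the width: 4830.00 × 1782.29.
Second fit — the 3:2 canvas into 872×872 spans the width: 872.00 × 581.33 (×0.1805 from 4830×3220).
The scan scales with it: height 1782.29 × 0.1805 ≈ 321.77.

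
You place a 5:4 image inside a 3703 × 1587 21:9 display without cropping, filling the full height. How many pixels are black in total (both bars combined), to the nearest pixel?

That makes the image 1983.7500 px wide (1587 × 5/4).
3703 − 1983.7500 = 1719.2500 px of bars.
Across the 1587-px span: 1719.2500 × 1587 ≈ 2728450 px.

2728450 pixels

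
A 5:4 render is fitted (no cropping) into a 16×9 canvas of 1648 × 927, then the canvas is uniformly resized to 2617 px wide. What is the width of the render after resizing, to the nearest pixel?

Fitted into 1648×927, the render spans the height; its width is 927 × 5/4 ≈ 1158.75 px.
Scaling 1648 → 2617 is ×1.5880, so the width becomes 1158.75 × 1.5880 ≈ 1840.08 px.

1840 px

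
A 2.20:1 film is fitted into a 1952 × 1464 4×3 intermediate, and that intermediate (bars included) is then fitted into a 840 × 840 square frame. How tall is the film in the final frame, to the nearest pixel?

382 px

2.20:1 in 1952×1464: fills the width, so the film is 1952.00 × 887.27.
4×3 in 840×840: fills the width, so the intermediate becomes 840.00 × 630.00 — a scale of ×0.4303.
Applying the same ×0.4303: 887.27 → 381.82.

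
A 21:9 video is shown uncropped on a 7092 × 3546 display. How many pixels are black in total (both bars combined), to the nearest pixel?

3592605 pixels

21:9 (2.333) > Univisium 2:1 (2.000), so the video fills the width.
That makes the image 3039.4286 px tall (7092 × 9/21).
Leftover height: 3546 − 3039.4286 = 506.5714 px.
That's 506.5714 × 7092 ≈ 3592605 black pixels.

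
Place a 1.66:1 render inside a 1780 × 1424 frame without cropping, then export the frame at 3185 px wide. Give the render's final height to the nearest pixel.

At 1780×1424 the render is width-limited, so height = 1780 / 1.660 ≈ 1072.29 px.
Resizing to 3185 px wide multiplies everything by 1.7893: 1072.29 → 1918.67 px.

1919 px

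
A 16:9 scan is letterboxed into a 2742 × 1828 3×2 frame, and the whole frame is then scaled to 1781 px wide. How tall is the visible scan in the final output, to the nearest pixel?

In the 2742×1828 frame the scan fills the width: height = 2742 × 9/16 ≈ 1542.38 px.
Scaling 2742 → 1781 is ×0.6495, so the height becomes 1542.38 × 0.6495 ≈ 1001.81 px.

1002 px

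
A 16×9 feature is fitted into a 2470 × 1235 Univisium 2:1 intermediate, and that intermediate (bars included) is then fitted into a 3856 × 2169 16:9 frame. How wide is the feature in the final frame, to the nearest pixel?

Inside the 2470×1235 canvas the feature is height-limited at 2195.56 × 1235.00.
Second fit — the Univisium 2:1 canvas into 3856×2169 spans the width: 3856.00 × 1928.00 (×1.5611 from 2470×1235).
So the feature's width is 2195.56 × 1.5611 ≈ 3427.56.

3428 px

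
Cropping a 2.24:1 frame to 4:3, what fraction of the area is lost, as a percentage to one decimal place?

40.5%

The height stays; only width is cut (since 4:3 is narrower than 2.24:1).
Area ratio = (1.333)/(2.240) = 59.52%; the remaining 40.48% is cropped out.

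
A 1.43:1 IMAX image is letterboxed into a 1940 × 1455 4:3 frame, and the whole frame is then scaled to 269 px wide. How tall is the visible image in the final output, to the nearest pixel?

188 px

In the 1940×1455 frame the image fills the width: height = 1940 / 1.430 ≈ 1356.64 px.
The frame scales by 269/1940 = 0.1387; 1356.64 × 0.1387 ≈ 188.11 px.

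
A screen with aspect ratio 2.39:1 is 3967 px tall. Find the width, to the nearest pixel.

9481 px

Width = 3967 × 2.390 = 9481.13.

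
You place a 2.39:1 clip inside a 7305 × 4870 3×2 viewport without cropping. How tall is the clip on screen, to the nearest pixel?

3056 px

2.39:1 is wider than 3×2, so it spans the full width.
The clip is 7305 / 2.390 ≈ 3056.49 px tall.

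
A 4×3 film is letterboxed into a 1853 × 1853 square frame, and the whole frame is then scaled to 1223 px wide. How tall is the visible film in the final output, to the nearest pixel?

In the 1853×1853 frame the film fills the width: height = 1853 × 3/4 ≈ 1389.75 px.
Resizing to 1223 px wide multiplies everything by 0.6600: 1389.75 → 917.25 px.

917 px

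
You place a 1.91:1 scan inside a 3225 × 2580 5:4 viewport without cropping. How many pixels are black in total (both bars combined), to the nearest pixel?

1.91:1 (1.910) > 5:4 (1.250), so the scan fills the width.
That makes the image 1688.4817 px tall (3225 / 1.910).
2580 − 1688.4817 = 891.5183 px of bars.
Across the 3225-px span: 891.5183 × 3225 ≈ 2875147 px.

2875147 pixels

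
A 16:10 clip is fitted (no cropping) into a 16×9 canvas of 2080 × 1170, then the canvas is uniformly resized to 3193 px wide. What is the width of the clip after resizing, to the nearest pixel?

At 2080×1170 the clip is height-limited, so width = 1170 × 16/10 ≈ 1872.00 px.
Scaling 2080 → 3193 is ×1.5351, so the width becomes 1872.00 × 1.5351 ≈ 2873.70 px.

2874 px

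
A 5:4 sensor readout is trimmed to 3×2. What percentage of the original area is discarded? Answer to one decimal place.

Going from 5:4 to 3×2 means cutting height while keeping width.
Area ratio = (1.250)/(1.500) = 83.33%; the remaining 16.67% is cropped out.

16.7%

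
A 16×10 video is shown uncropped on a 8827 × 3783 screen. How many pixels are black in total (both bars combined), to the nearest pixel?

16×10 (1.600) < 21×9 (2.333), so the video fills the height.
That makes the image 6052.8000 px wide (3783 × 16/10).
8827 − 6052.8000 = 2774.2000 px of bars.
Across the 3783-px span: 2774.2000 × 3783 ≈ 10494799 px.

10494799 pixels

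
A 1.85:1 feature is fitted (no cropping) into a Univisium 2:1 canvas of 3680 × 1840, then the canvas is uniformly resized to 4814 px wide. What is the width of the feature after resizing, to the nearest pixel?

4453 px

At 3680×1840 the feature is height-limited, so width = 1840 × 1.850 ≈ 3404.00 px.
Resizing to 4814 px wide multiplies everything by 1.3082: 3404.00 → 4452.95 px.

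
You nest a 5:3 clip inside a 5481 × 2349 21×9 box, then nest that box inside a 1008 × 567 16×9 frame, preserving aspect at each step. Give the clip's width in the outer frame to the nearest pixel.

720 px

First fit — 5:3 into 5481×2349 spans the height: 3915.00 × 2349.00.
Second fit — the 21×9 canvas into 1008×567 spans the width: 1008.00 × 432.00 (×0.1839 from 5481×2349).
Applying the same ×0.1839: 3915.00 → 720.00.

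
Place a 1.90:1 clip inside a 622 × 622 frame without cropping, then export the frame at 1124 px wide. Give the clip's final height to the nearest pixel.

At 622×622 the clip is width-limited, so height = 622 / 1.900 ≈ 327.37 px.
Resizing to 1124 px wide multiplies everything by 1.8071: 327.37 → 591.58 px.

592 px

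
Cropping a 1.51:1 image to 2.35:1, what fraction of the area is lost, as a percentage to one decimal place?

35.7%

Going from 1.51:1 to 2.35:1 means cutting height while keeping width.
Area ratio = (1.510)/(2.350) = 64.26%; the remaining 35.74% is cropped out.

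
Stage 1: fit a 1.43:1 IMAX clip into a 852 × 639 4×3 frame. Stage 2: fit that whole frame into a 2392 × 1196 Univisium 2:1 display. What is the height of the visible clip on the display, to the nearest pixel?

1115 px

Inside the 852×639 canvas the clip is width-limited at 852.00 × 595.80.
4×3 in 2392×1196: fills the height, so the intermediate becomes 1594.67 × 1196.00 — a scale of ×1.8717.
Applying the same ×1.8717: 595.80 → 1115.15.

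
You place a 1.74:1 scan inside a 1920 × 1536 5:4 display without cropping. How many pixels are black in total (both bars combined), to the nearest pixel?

Since 1.740 > 1.250, the scan is width-limited.
That makes the image 1103.4483 px tall (1920 / 1.740).
Black = 1536 − 1103.4483 = 432.5517 px.
Across the 1920-px span: 432.5517 × 1920 ≈ 830499 px.

830499 pixels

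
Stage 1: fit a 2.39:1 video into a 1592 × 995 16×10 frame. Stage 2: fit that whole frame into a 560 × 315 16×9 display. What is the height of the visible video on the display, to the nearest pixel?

First fit — 2.39:1 into 1592×995 spans the width: 1592.00 × 666.11.
16×10 in 560×315: fills the height, so the intermediate becomes 504.00 × 315.00 — a scale of ×0.3166.
So the video's height is 666.11 × 0.3166 ≈ 210.88.

211 px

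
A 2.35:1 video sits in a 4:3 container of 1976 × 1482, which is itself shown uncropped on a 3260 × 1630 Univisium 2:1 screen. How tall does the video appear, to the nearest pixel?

925 px

2.35:1 in 1976×1482: fills the width, so the video is 1976.00 × 840.85.
The 4:3 canvas is height-limited in 3260×1630, giving 2173.33 × 1630.00; scale factor 1.0999.
The video scales with it: height 840.85 × 1.0999 ≈ 924.82.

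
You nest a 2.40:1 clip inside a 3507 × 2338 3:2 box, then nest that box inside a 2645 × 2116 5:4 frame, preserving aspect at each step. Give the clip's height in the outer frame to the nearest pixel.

2.40:1 in 3507×2338: fills the width, so the clip is 3507.00 × 1461.25.
3:2 in 2645×2116: fills the width, so the intermediate becomes 2645.00 × 1763.33 — a scale of ×0.7542.
The clip scales with it: height 1461.25 × 0.7542 ≈ 1102.08.

1102 px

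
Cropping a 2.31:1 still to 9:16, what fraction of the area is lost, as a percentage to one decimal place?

9:16 is narrower than 2.31:1, so the crop keeps the full height and trims the width.
(0.562)/(2.310) ≈ 0.244 of the area survives, leaving 75.65% discarded.

75.6%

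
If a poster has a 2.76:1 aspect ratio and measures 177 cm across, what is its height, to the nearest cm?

Height = 177 / 2.760 = 64.13.

64 cm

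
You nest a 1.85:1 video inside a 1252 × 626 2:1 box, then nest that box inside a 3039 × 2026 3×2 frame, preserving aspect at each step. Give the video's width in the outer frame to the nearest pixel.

2811 px

Inside the 1252×626 canvas the video is height-limited at 1158.10 × 626.00.
Second fit — the 2:1 canvas into 3039×2026 spans the width: 3039.00 × 1519.50 (×2.4273 from 1252×626).
So the video's width is 1158.10 × 2.4273 ≈ 2811.07.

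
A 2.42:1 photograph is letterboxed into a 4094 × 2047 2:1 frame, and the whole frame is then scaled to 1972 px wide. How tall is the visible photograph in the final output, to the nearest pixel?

At 4094×2047 the photograph is width-limited, so height = 4094 / 2.420 ≈ 1691.74 px.
Resizing to 1972 px wide multiplies everything by 0.4817: 1691.74 → 814.88 px.

815 px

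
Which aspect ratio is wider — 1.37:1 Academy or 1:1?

1.37:1 Academy

1.37 and 1; 1.37 > 1.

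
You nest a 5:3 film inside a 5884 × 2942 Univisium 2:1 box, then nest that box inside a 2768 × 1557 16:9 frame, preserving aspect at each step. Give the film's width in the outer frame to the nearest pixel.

2307 px

Inside the 5884×2942 canvas the film is height-limited at 4903.33 × 2942.00.
Univisium 2:1 in 2768×1557: fills the width, so the intermediate becomes 2768.00 × 1384.00 — a scale of ×0.4704.
The film scales with it: width 4903.33 × 0.4704 ≈ 2306.67.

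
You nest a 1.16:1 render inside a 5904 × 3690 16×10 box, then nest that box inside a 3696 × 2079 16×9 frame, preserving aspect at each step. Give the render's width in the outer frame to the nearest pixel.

1.16:1 in 5904×3690: fills the height, so the render is 4280.40 × 3690.00.
Second fit — the 16×10 canvas into 3696×2079 spans the height: 3326.40 × 2079.00 (×0.5634 from 5904×3690).
The render scales with it: width 4280.40 × 0.5634 ≈ 2411.64.

2412 px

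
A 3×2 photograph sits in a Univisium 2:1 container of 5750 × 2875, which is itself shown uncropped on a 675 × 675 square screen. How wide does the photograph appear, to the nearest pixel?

First fit — 3×2 into 5750×2875 spans the height: 4312.50 × 2875.00.
Second fit — the Univisium 2:1 canvas into 675×675 spans the width: 675.00 × 337.50 (×0.1174 from 5750×2875).
Applying the same ×0.1174: 4312.50 → 506.25.

506 px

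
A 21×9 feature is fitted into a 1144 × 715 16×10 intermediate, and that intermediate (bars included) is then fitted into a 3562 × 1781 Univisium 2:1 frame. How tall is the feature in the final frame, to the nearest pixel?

1221 px

First fit — 21×9 into 1144×715 spans the width: 1144.00 × 490.29.
Second fit — the 16×10 canvas into 3562×1781 spans the height: 2849.60 × 1781.00 (×2.4909 from 1144×715).
The feature scales with it: height 490.29 × 2.4909 ≈ 1221.26.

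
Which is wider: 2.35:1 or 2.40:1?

2.40:1

2.35 and 2.4; 2.4 > 2.35.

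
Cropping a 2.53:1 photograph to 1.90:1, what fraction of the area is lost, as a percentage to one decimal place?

24.9%

Going from 2.53:1 to 1.90:1 means cutting width while keeping height.
Area ratio = (1.900)/(2.530) = 75.10%; the remaining 24.90% is cropped out.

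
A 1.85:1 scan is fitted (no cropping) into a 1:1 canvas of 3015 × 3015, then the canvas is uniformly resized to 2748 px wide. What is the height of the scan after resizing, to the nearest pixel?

Fitted into 3015×3015, the scan spans the width; its height is 3015 / 1.850 ≈ 1629.73 px.
Scaling 3015 → 2748 is ×0.9114, so the height becomes 1629.73 × 0.9114 ≈ 1485.41 px.

1485 px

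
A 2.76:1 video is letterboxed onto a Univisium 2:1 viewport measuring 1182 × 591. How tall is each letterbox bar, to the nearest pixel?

2.76:1 (2.760) > Univisium 2:1 (2.000), so the video fills the width.
That makes the image 428.26 px tall (1182 / 2.760).
Leftover height: 591 − 428.26 = 162.74 px → 81.37 each side.

81 px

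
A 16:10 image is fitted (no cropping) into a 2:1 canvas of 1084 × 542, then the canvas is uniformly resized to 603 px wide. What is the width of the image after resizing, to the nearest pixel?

482 px

At 1084×542 the image is height-limited, so width = 542 × 16/10 ≈ 867.20 px.
Scaling 1084 → 603 is ×0.5563, so the width becomes 867.20 × 0.5563 ≈ 482.40 px.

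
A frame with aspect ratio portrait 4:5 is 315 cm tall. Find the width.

At portrait 4:5, 315 × 4/5 ≈ 252.

252 cm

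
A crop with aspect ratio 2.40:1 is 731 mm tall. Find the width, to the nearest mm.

Width = 731 × 2.400 = 1754.40.

1754 mm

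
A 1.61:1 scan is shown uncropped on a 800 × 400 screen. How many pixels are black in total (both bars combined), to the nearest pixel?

1.61:1 is narrower than 2:1, so it spans the full height.
The scan is 400 × 1.610 ≈ 644.0000 px wide.
800 − 644.0000 = 156.0000 px of bars.
Bar area = 156.0000 × 400 ≈ 62400 px.

62400 pixels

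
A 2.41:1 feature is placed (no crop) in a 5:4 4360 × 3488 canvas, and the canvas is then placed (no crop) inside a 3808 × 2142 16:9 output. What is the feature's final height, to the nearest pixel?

2.41:1 in 4360×3488: fills the width, so the feature is 4360.00 × 1809.13.
The 5:4 canvas is height-limited in 3808×2142, giving 2677.50 × 2142.00; scale factor 0.6141.
Applying the same ×0.6141: 1809.13 → 1111.00.

1111 px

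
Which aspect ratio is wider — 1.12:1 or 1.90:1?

1.90:1

1.12 and 1.9; 1.9 > 1.12.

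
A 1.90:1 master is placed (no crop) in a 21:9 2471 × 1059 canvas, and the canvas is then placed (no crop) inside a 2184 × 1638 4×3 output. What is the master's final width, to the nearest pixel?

Inside the 2471×1059 canvas the master is height-limited at 2012.10 × 1059.00.
Second fit — the 21:9 canvas into 2184×1638 spans the width: 2184.00 × 936.00 (×0.8839 from 2471×1059).
So the master's width is 2012.10 × 0.8839 ≈ 1778.40.

1778 px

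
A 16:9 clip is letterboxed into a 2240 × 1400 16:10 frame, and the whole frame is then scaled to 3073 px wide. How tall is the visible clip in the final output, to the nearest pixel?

Fitted into 2240×1400, the clip spans the width; its height is 2240 × 9/16 ≈ 1260.00 px.
Resizing to 3073 px wide multiplies everything by 1.3719: 1260.00 → 1728.56 px.

1729 px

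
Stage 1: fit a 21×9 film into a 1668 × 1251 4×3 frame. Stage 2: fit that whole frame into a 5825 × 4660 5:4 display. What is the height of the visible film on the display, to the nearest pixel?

2496 px

Inside the 1668×1251 canvas the film is width-limited at 1668.00 × 714.86.
Second fit — the 4×3 canvas into 5825×4660 spans the width: 5825.00 × 4368.75 (×3.4922 from 1668×1251).
Applying the same ×3.4922: 714.86 → 2496.43.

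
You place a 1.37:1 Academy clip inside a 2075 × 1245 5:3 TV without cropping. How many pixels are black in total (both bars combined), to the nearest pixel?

1.37:1 Academy is narrower than 5:3, so it spans the full height.
That makes the image 1705.6500 px wide (1245 × 1.370).
Black = 2075 − 1705.6500 = 369.3500 px.
Bar area = 369.3500 × 1245 ≈ 459841 px.

459841 pixels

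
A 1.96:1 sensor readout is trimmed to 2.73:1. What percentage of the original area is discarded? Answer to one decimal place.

28.2%

Going from 1.96:1 to 2.73:1 means cutting height while keeping width.
Fraction kept = (1.960)/(2.730) ≈ 71.79%, so 28.21% is lost.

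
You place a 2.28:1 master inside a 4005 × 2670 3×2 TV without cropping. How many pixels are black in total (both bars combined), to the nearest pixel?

3658251 pixels

Since 2.280 > 1.500, the master is width-limited.
That makes the image 1756.5789 px tall (4005 / 2.280).
Black = 2670 − 1756.5789 = 913.4211 px.
That's 913.4211 × 4005 ≈ 3658251 black pixels.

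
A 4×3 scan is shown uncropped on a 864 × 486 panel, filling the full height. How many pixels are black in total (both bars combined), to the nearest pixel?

The scan is 486 × 4/3 ≈ 648.0000 px wide.
Black = 864 − 648.0000 = 216.0000 px.
Across the 486-px span: 216.0000 × 486 ≈ 104976 px.

104976 pixels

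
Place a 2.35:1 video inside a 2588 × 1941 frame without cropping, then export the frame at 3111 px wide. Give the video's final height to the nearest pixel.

1324 px

In the 2588×1941 frame the video fills the width: height = 2588 / 2.350 ≈ 1101.28 px.
Resizing to 3111 px wide multiplies everything by 1.2021: 1101.28 → 1323.83 px.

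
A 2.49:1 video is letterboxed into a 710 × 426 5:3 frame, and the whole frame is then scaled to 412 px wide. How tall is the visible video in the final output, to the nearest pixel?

165 px

At 710×426 the video is width-limited, so height = 710 / 2.490 ≈ 285.14 px.
Scaling 710 → 412 is ×0.5803, so the height becomes 285.14 × 0.5803 ≈ 165.46 px.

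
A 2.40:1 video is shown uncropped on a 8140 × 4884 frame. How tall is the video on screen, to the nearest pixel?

Since 2.400 > 1.667, the video is width-limited.
The video is 8140 / 2.400 ≈ 3391.67 px tall.

3392 px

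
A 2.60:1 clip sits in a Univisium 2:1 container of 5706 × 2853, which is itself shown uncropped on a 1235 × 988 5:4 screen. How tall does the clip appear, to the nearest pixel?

475 px

First fit — 2.60:1 into 5706×2853 spans the width: 5706.00 × 2194.62.
Univisium 2:1 in 1235×988: fills the width, so the intermediate becomes 1235.00 × 617.50 — a scale of ×0.2164.
The clip scales with it: height 2194.62 × 0.2164 ≈ 475.00.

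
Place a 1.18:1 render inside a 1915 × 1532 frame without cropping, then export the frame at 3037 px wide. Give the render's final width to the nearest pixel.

2867 px

At 1915×1532 the render is height-limited, so width = 1532 × 1.180 ≈ 1807.76 px.
Scaling 1915 → 3037 is ×1.5859, so the width becomes 1807.76 × 1.5859 ≈ 2866.93 px.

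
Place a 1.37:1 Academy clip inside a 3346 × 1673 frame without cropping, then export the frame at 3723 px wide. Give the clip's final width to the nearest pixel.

At 3346×1673 the clip is height-limited, so width = 1673 × 1.370 ≈ 2292.01 px.
The frame scales by 3723/3346 = 1.1127; 2292.01 × 1.1127 ≈ 2550.26 px.

2550 px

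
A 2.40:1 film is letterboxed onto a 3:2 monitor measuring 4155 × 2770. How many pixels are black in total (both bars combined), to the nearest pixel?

2.40:1 is wider than 3:2, so it spans the full width.
The film is 4155 / 2.400 ≈ 1731.2500 px tall.
Leftover height: 2770 − 1731.2500 = 1038.7500 px.
That's 1038.7500 × 4155 ≈ 4316006 black pixels.

4316006 pixels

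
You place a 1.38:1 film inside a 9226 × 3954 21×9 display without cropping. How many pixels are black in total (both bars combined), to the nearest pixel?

14904524 pixels

1.38:1 (1.380) < 21×9 (2.333), so the film fills the height.
That makes the image 5456.5200 px wide (3954 × 1.380).
Leftover width: 9226 − 5456.5200 = 3769.4800 px.
Across the 3954-px span: 3769.4800 × 3954 ≈ 14904524 px.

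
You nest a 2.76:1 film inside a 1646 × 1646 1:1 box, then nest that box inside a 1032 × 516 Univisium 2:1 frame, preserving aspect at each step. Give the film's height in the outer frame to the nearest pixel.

2.76:1 in 1646×1646: fills the width, so the film is 1646.00 × 596.38.
Second fit — the 1:1 canvas into 1032×516 spans the height: 516.00 × 516.00 (×0.3135 from 1646×1646).
The film scales with it: height 596.38 × 0.3135 ≈ 186.96.

187 px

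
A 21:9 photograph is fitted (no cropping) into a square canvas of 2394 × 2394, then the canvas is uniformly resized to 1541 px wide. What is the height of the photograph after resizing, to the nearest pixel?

In the 2394×2394 frame the photograph fills the width: height = 2394 × 9/21 ≈ 1026.00 px.
Resizing to 1541 px wide multiplies everything by 0.6437: 1026.00 → 660.43 px.

660 px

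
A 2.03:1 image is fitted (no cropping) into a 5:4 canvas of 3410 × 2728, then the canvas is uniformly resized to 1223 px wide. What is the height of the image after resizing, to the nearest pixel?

At 3410×2728 the image is width-limited, so height = 3410 / 2.030 ≈ 1679.80 px.
The frame scales by 1223/3410 = 0.3587; 1679.80 × 0.3587 ≈ 602.46 px.

602 px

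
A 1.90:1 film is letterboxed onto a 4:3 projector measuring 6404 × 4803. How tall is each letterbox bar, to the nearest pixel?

1.90:1 is wider than 4:3, so it spans the full width.
Content height = 6404 / 1.900 ≈ 3370.53 px.
Leftover height: 4803 − 3370.53 = 1432.47 px → 716.24 each side.

716 px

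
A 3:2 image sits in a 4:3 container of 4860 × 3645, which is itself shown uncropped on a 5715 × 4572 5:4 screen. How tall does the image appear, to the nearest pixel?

3810 px

Inside the 4860×3645 canvas the image is width-limited at 4860.00 × 3240.00.
Second fit — the 4:3 canvas into 5715×4572 spans the width: 5715.00 × 4286.25 (×1.1759 from 4860×3645).
So the image's height is 3240.00 × 1.1759 ≈ 3810.00.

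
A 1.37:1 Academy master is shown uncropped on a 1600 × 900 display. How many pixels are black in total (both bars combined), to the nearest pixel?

1.37:1 Academy is narrower than 16×9, so it spans the full height.
That makes the image 1233.0000 px wide (900 × 1.370).
1600 − 1233.0000 = 367.0000 px of bars.
Across the 900-px span: 367.0000 × 900 ≈ 330300 px.

330300 pixels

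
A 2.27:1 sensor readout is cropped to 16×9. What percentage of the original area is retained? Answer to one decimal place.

16×9 is narrower than 2.27:1, so the crop keeps the full height and trims the width.
(1.778)/(2.270) ≈ 0.783 of the area survives.

78.3%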